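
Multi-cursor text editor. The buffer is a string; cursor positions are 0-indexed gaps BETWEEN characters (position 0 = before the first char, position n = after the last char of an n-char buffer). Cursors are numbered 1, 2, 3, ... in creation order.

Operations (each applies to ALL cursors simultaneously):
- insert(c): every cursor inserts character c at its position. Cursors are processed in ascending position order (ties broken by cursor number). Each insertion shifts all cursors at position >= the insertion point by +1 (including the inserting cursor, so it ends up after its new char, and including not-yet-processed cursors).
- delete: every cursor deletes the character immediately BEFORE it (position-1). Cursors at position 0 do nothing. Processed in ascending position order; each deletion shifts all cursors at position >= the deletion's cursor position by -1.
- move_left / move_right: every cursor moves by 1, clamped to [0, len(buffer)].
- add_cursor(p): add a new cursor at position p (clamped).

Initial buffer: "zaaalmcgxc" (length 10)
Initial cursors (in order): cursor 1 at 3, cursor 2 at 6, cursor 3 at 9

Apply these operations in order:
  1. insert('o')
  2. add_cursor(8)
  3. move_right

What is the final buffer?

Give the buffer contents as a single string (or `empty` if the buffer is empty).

Answer: zaaoalmocgxoc

Derivation:
After op 1 (insert('o')): buffer="zaaoalmocgxoc" (len 13), cursors c1@4 c2@8 c3@12, authorship ...1...2...3.
After op 2 (add_cursor(8)): buffer="zaaoalmocgxoc" (len 13), cursors c1@4 c2@8 c4@8 c3@12, authorship ...1...2...3.
After op 3 (move_right): buffer="zaaoalmocgxoc" (len 13), cursors c1@5 c2@9 c4@9 c3@13, authorship ...1...2...3.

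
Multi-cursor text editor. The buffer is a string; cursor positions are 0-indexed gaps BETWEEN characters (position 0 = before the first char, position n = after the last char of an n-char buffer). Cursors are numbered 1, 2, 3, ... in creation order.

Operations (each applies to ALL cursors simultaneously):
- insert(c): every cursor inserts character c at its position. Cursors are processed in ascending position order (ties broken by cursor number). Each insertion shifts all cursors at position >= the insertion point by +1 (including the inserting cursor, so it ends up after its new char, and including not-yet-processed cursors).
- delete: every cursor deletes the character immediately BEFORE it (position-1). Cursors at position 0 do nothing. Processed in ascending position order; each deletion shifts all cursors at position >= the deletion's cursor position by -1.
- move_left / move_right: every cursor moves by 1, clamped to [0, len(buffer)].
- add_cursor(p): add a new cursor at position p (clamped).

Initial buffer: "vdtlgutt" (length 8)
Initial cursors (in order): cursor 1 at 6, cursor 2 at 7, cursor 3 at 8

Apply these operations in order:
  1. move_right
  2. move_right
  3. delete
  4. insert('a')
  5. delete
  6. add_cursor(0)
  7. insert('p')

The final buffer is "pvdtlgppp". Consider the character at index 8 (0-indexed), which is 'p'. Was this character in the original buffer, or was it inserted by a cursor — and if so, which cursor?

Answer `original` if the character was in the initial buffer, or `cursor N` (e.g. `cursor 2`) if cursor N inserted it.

After op 1 (move_right): buffer="vdtlgutt" (len 8), cursors c1@7 c2@8 c3@8, authorship ........
After op 2 (move_right): buffer="vdtlgutt" (len 8), cursors c1@8 c2@8 c3@8, authorship ........
After op 3 (delete): buffer="vdtlg" (len 5), cursors c1@5 c2@5 c3@5, authorship .....
After op 4 (insert('a')): buffer="vdtlgaaa" (len 8), cursors c1@8 c2@8 c3@8, authorship .....123
After op 5 (delete): buffer="vdtlg" (len 5), cursors c1@5 c2@5 c3@5, authorship .....
After op 6 (add_cursor(0)): buffer="vdtlg" (len 5), cursors c4@0 c1@5 c2@5 c3@5, authorship .....
After op 7 (insert('p')): buffer="pvdtlgppp" (len 9), cursors c4@1 c1@9 c2@9 c3@9, authorship 4.....123
Authorship (.=original, N=cursor N): 4 . . . . . 1 2 3
Index 8: author = 3

Answer: cursor 3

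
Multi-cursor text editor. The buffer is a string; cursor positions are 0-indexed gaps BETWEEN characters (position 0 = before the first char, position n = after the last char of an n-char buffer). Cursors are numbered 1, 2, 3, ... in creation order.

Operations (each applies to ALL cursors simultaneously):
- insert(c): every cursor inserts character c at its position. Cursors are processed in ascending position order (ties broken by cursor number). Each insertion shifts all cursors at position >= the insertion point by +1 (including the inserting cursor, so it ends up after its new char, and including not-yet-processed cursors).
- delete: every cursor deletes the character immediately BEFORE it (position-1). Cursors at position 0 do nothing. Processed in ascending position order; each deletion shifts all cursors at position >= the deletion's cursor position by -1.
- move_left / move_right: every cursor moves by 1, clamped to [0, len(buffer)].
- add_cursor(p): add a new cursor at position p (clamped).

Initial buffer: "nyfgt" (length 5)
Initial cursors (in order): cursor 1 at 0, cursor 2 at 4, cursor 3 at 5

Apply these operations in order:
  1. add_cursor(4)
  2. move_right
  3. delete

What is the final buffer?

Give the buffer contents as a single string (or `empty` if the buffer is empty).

After op 1 (add_cursor(4)): buffer="nyfgt" (len 5), cursors c1@0 c2@4 c4@4 c3@5, authorship .....
After op 2 (move_right): buffer="nyfgt" (len 5), cursors c1@1 c2@5 c3@5 c4@5, authorship .....
After op 3 (delete): buffer="y" (len 1), cursors c1@0 c2@1 c3@1 c4@1, authorship .

Answer: y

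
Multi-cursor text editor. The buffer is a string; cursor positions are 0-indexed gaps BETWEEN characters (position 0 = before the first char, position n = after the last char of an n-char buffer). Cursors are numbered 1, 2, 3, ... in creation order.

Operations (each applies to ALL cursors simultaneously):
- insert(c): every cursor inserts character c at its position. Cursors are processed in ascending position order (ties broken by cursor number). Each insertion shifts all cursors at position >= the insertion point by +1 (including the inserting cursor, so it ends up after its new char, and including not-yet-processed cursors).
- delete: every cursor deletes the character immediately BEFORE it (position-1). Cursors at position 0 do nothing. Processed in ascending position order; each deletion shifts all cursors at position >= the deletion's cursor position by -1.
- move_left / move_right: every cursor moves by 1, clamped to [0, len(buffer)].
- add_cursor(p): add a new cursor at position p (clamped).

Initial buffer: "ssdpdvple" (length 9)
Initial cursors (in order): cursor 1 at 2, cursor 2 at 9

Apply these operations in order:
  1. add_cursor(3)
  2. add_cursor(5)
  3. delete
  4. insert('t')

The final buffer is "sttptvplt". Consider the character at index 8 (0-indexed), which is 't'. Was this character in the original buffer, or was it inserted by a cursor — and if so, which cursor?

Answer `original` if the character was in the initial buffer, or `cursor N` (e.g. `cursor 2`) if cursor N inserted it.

After op 1 (add_cursor(3)): buffer="ssdpdvple" (len 9), cursors c1@2 c3@3 c2@9, authorship .........
After op 2 (add_cursor(5)): buffer="ssdpdvple" (len 9), cursors c1@2 c3@3 c4@5 c2@9, authorship .........
After op 3 (delete): buffer="spvpl" (len 5), cursors c1@1 c3@1 c4@2 c2@5, authorship .....
After op 4 (insert('t')): buffer="sttptvplt" (len 9), cursors c1@3 c3@3 c4@5 c2@9, authorship .13.4...2
Authorship (.=original, N=cursor N): . 1 3 . 4 . . . 2
Index 8: author = 2

Answer: cursor 2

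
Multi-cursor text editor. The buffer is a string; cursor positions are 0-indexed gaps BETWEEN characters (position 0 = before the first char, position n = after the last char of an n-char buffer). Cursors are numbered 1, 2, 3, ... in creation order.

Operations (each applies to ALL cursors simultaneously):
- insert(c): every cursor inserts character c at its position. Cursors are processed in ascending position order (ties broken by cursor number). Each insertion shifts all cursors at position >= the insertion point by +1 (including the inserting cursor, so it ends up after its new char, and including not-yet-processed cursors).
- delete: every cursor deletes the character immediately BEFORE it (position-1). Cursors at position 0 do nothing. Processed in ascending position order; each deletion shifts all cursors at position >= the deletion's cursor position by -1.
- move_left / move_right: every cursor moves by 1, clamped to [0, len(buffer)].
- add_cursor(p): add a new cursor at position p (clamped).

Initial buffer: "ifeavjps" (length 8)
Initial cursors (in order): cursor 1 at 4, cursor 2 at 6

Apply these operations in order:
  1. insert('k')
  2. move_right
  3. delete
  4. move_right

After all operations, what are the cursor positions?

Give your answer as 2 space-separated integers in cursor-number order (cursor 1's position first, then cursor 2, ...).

Answer: 6 8

Derivation:
After op 1 (insert('k')): buffer="ifeakvjkps" (len 10), cursors c1@5 c2@8, authorship ....1..2..
After op 2 (move_right): buffer="ifeakvjkps" (len 10), cursors c1@6 c2@9, authorship ....1..2..
After op 3 (delete): buffer="ifeakjks" (len 8), cursors c1@5 c2@7, authorship ....1.2.
After op 4 (move_right): buffer="ifeakjks" (len 8), cursors c1@6 c2@8, authorship ....1.2.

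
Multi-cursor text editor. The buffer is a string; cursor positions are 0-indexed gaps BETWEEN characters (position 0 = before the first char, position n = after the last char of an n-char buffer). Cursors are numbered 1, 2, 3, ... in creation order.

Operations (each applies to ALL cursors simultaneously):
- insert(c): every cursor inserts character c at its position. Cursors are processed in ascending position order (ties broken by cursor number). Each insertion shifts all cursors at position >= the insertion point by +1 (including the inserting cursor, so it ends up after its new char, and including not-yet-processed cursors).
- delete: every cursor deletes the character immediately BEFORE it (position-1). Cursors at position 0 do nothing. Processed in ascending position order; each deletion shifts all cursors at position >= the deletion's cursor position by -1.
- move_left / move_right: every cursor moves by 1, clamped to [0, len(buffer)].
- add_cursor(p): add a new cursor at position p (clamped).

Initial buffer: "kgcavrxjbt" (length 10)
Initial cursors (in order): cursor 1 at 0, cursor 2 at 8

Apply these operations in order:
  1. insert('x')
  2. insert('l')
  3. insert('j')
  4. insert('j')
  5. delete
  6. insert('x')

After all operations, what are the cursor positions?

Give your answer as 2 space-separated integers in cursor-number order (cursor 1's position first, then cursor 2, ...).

Answer: 4 16

Derivation:
After op 1 (insert('x')): buffer="xkgcavrxjxbt" (len 12), cursors c1@1 c2@10, authorship 1........2..
After op 2 (insert('l')): buffer="xlkgcavrxjxlbt" (len 14), cursors c1@2 c2@12, authorship 11........22..
After op 3 (insert('j')): buffer="xljkgcavrxjxljbt" (len 16), cursors c1@3 c2@14, authorship 111........222..
After op 4 (insert('j')): buffer="xljjkgcavrxjxljjbt" (len 18), cursors c1@4 c2@16, authorship 1111........2222..
After op 5 (delete): buffer="xljkgcavrxjxljbt" (len 16), cursors c1@3 c2@14, authorship 111........222..
After op 6 (insert('x')): buffer="xljxkgcavrxjxljxbt" (len 18), cursors c1@4 c2@16, authorship 1111........2222..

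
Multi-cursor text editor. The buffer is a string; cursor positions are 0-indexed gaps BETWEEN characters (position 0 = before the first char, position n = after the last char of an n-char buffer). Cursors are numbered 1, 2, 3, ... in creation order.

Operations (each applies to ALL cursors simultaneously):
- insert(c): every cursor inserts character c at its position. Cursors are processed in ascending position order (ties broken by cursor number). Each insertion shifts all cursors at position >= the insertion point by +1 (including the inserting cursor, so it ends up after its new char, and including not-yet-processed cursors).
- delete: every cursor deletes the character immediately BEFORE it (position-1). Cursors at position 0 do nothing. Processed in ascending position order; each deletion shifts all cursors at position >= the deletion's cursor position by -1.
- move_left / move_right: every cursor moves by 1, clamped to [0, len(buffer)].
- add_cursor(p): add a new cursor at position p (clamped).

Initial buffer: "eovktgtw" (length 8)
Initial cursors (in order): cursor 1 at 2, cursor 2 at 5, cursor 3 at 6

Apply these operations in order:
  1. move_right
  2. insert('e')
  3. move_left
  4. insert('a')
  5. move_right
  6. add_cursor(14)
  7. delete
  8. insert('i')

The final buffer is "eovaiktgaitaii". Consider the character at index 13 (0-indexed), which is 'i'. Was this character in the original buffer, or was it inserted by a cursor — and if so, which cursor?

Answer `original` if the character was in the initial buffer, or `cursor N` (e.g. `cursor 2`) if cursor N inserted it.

After op 1 (move_right): buffer="eovktgtw" (len 8), cursors c1@3 c2@6 c3@7, authorship ........
After op 2 (insert('e')): buffer="eovektgetew" (len 11), cursors c1@4 c2@8 c3@10, authorship ...1...2.3.
After op 3 (move_left): buffer="eovektgetew" (len 11), cursors c1@3 c2@7 c3@9, authorship ...1...2.3.
After op 4 (insert('a')): buffer="eovaektgaetaew" (len 14), cursors c1@4 c2@9 c3@12, authorship ...11...22.33.
After op 5 (move_right): buffer="eovaektgaetaew" (len 14), cursors c1@5 c2@10 c3@13, authorship ...11...22.33.
After op 6 (add_cursor(14)): buffer="eovaektgaetaew" (len 14), cursors c1@5 c2@10 c3@13 c4@14, authorship ...11...22.33.
After op 7 (delete): buffer="eovaktgata" (len 10), cursors c1@4 c2@8 c3@10 c4@10, authorship ...1...2.3
After op 8 (insert('i')): buffer="eovaiktgaitaii" (len 14), cursors c1@5 c2@10 c3@14 c4@14, authorship ...11...22.334
Authorship (.=original, N=cursor N): . . . 1 1 . . . 2 2 . 3 3 4
Index 13: author = 4

Answer: cursor 4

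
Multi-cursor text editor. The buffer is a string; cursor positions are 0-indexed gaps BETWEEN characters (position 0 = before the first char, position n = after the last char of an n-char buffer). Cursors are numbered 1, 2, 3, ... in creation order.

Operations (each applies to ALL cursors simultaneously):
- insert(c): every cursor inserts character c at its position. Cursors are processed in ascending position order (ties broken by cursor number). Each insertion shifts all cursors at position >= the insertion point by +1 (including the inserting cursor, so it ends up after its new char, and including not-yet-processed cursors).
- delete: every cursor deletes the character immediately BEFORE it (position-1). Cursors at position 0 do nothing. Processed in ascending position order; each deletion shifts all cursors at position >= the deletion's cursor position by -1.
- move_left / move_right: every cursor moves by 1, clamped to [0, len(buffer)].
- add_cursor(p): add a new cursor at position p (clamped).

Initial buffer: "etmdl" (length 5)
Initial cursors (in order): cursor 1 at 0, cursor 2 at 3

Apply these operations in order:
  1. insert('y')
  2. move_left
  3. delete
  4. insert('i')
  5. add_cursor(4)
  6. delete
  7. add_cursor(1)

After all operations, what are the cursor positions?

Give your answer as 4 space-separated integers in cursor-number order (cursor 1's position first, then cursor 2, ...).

After op 1 (insert('y')): buffer="yetmydl" (len 7), cursors c1@1 c2@5, authorship 1...2..
After op 2 (move_left): buffer="yetmydl" (len 7), cursors c1@0 c2@4, authorship 1...2..
After op 3 (delete): buffer="yetydl" (len 6), cursors c1@0 c2@3, authorship 1..2..
After op 4 (insert('i')): buffer="iyetiydl" (len 8), cursors c1@1 c2@5, authorship 11..22..
After op 5 (add_cursor(4)): buffer="iyetiydl" (len 8), cursors c1@1 c3@4 c2@5, authorship 11..22..
After op 6 (delete): buffer="yeydl" (len 5), cursors c1@0 c2@2 c3@2, authorship 1.2..
After op 7 (add_cursor(1)): buffer="yeydl" (len 5), cursors c1@0 c4@1 c2@2 c3@2, authorship 1.2..

Answer: 0 2 2 1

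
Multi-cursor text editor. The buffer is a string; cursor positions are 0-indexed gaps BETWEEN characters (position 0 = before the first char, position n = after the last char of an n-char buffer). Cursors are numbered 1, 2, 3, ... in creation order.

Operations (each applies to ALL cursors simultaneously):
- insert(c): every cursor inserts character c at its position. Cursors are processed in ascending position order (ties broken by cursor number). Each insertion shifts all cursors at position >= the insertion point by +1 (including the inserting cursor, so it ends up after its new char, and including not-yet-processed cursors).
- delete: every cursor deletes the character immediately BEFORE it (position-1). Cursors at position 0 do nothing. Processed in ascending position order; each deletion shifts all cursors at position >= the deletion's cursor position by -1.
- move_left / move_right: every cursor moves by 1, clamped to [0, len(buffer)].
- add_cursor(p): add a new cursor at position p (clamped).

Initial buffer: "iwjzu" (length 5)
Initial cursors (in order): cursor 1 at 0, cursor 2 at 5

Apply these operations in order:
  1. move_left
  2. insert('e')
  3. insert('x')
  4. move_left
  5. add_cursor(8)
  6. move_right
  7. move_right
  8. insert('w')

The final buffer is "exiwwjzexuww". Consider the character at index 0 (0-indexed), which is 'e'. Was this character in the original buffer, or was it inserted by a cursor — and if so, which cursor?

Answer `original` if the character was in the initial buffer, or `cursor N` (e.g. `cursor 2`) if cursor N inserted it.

After op 1 (move_left): buffer="iwjzu" (len 5), cursors c1@0 c2@4, authorship .....
After op 2 (insert('e')): buffer="eiwjzeu" (len 7), cursors c1@1 c2@6, authorship 1....2.
After op 3 (insert('x')): buffer="exiwjzexu" (len 9), cursors c1@2 c2@8, authorship 11....22.
After op 4 (move_left): buffer="exiwjzexu" (len 9), cursors c1@1 c2@7, authorship 11....22.
After op 5 (add_cursor(8)): buffer="exiwjzexu" (len 9), cursors c1@1 c2@7 c3@8, authorship 11....22.
After op 6 (move_right): buffer="exiwjzexu" (len 9), cursors c1@2 c2@8 c3@9, authorship 11....22.
After op 7 (move_right): buffer="exiwjzexu" (len 9), cursors c1@3 c2@9 c3@9, authorship 11....22.
After op 8 (insert('w')): buffer="exiwwjzexuww" (len 12), cursors c1@4 c2@12 c3@12, authorship 11.1...22.23
Authorship (.=original, N=cursor N): 1 1 . 1 . . . 2 2 . 2 3
Index 0: author = 1

Answer: cursor 1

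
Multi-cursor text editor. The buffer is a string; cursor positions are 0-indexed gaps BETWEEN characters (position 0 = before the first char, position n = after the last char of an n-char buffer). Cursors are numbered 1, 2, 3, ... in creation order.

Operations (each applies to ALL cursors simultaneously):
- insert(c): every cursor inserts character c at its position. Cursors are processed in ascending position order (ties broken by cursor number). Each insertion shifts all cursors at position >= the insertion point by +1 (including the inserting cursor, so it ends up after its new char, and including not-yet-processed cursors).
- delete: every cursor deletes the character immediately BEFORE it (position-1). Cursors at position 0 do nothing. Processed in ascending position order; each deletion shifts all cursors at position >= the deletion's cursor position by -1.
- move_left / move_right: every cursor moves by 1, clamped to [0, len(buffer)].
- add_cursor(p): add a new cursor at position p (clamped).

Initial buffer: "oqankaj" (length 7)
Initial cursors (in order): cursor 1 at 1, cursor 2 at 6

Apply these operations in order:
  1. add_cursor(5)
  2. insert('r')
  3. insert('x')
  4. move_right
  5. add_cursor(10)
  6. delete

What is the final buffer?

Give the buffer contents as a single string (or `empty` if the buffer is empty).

After op 1 (add_cursor(5)): buffer="oqankaj" (len 7), cursors c1@1 c3@5 c2@6, authorship .......
After op 2 (insert('r')): buffer="orqankrarj" (len 10), cursors c1@2 c3@7 c2@9, authorship .1....3.2.
After op 3 (insert('x')): buffer="orxqankrxarxj" (len 13), cursors c1@3 c3@9 c2@12, authorship .11....33.22.
After op 4 (move_right): buffer="orxqankrxarxj" (len 13), cursors c1@4 c3@10 c2@13, authorship .11....33.22.
After op 5 (add_cursor(10)): buffer="orxqankrxarxj" (len 13), cursors c1@4 c3@10 c4@10 c2@13, authorship .11....33.22.
After op 6 (delete): buffer="orxankrrx" (len 9), cursors c1@3 c3@7 c4@7 c2@9, authorship .11...322

Answer: orxankrrx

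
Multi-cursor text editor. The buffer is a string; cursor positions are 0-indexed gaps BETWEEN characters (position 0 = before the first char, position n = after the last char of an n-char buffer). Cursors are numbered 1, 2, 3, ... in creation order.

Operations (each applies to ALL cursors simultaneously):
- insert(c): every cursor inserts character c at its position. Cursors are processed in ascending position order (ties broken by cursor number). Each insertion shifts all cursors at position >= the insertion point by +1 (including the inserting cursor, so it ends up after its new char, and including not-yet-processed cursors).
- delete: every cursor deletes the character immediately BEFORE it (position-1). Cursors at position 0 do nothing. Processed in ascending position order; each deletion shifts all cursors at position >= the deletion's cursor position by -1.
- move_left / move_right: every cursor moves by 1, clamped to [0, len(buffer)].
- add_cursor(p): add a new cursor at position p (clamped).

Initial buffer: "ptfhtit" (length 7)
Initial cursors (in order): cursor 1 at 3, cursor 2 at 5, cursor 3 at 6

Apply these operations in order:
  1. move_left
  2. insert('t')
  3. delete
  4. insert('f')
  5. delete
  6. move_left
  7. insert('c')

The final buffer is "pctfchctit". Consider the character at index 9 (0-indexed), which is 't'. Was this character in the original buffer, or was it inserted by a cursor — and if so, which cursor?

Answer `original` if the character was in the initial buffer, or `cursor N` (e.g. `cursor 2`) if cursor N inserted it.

After op 1 (move_left): buffer="ptfhtit" (len 7), cursors c1@2 c2@4 c3@5, authorship .......
After op 2 (insert('t')): buffer="pttfhtttit" (len 10), cursors c1@3 c2@6 c3@8, authorship ..1..2.3..
After op 3 (delete): buffer="ptfhtit" (len 7), cursors c1@2 c2@4 c3@5, authorship .......
After op 4 (insert('f')): buffer="ptffhftfit" (len 10), cursors c1@3 c2@6 c3@8, authorship ..1..2.3..
After op 5 (delete): buffer="ptfhtit" (len 7), cursors c1@2 c2@4 c3@5, authorship .......
After op 6 (move_left): buffer="ptfhtit" (len 7), cursors c1@1 c2@3 c3@4, authorship .......
After op 7 (insert('c')): buffer="pctfchctit" (len 10), cursors c1@2 c2@5 c3@7, authorship .1..2.3...
Authorship (.=original, N=cursor N): . 1 . . 2 . 3 . . .
Index 9: author = original

Answer: original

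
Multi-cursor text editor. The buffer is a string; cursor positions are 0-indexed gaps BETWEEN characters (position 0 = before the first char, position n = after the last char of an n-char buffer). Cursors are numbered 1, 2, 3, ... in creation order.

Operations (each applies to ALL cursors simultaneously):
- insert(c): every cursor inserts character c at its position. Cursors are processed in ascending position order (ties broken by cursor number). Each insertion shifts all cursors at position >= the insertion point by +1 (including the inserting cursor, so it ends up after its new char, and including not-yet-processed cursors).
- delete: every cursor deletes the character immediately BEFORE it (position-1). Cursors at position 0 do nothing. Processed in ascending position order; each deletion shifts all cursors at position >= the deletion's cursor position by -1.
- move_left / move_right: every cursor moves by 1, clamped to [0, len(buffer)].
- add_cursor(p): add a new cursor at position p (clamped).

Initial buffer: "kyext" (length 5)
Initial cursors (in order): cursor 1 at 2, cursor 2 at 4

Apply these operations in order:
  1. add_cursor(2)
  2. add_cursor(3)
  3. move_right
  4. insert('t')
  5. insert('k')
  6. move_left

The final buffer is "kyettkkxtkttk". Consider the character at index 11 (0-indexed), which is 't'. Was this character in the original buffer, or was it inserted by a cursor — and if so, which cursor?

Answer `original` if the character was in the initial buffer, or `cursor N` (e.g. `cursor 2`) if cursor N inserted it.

Answer: cursor 2

Derivation:
After op 1 (add_cursor(2)): buffer="kyext" (len 5), cursors c1@2 c3@2 c2@4, authorship .....
After op 2 (add_cursor(3)): buffer="kyext" (len 5), cursors c1@2 c3@2 c4@3 c2@4, authorship .....
After op 3 (move_right): buffer="kyext" (len 5), cursors c1@3 c3@3 c4@4 c2@5, authorship .....
After op 4 (insert('t')): buffer="kyettxttt" (len 9), cursors c1@5 c3@5 c4@7 c2@9, authorship ...13.4.2
After op 5 (insert('k')): buffer="kyettkkxtkttk" (len 13), cursors c1@7 c3@7 c4@10 c2@13, authorship ...1313.44.22
After op 6 (move_left): buffer="kyettkkxtkttk" (len 13), cursors c1@6 c3@6 c4@9 c2@12, authorship ...1313.44.22
Authorship (.=original, N=cursor N): . . . 1 3 1 3 . 4 4 . 2 2
Index 11: author = 2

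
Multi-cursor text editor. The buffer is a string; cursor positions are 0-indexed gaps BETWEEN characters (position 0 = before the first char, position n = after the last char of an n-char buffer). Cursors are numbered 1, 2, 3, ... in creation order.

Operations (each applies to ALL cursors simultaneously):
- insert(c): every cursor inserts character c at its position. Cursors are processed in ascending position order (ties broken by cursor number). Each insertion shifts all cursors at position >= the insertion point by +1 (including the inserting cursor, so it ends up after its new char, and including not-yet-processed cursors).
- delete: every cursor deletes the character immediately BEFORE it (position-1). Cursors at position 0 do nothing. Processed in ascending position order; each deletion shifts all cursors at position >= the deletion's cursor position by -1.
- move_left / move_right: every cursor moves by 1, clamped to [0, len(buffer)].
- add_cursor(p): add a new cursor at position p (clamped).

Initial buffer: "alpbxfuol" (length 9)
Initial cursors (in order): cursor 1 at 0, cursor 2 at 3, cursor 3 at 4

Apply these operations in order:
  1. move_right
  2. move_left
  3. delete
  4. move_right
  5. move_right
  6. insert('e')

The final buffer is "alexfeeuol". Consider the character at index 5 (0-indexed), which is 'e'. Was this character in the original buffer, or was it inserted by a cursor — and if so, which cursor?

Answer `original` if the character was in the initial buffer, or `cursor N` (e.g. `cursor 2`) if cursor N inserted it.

After op 1 (move_right): buffer="alpbxfuol" (len 9), cursors c1@1 c2@4 c3@5, authorship .........
After op 2 (move_left): buffer="alpbxfuol" (len 9), cursors c1@0 c2@3 c3@4, authorship .........
After op 3 (delete): buffer="alxfuol" (len 7), cursors c1@0 c2@2 c3@2, authorship .......
After op 4 (move_right): buffer="alxfuol" (len 7), cursors c1@1 c2@3 c3@3, authorship .......
After op 5 (move_right): buffer="alxfuol" (len 7), cursors c1@2 c2@4 c3@4, authorship .......
After op 6 (insert('e')): buffer="alexfeeuol" (len 10), cursors c1@3 c2@7 c3@7, authorship ..1..23...
Authorship (.=original, N=cursor N): . . 1 . . 2 3 . . .
Index 5: author = 2

Answer: cursor 2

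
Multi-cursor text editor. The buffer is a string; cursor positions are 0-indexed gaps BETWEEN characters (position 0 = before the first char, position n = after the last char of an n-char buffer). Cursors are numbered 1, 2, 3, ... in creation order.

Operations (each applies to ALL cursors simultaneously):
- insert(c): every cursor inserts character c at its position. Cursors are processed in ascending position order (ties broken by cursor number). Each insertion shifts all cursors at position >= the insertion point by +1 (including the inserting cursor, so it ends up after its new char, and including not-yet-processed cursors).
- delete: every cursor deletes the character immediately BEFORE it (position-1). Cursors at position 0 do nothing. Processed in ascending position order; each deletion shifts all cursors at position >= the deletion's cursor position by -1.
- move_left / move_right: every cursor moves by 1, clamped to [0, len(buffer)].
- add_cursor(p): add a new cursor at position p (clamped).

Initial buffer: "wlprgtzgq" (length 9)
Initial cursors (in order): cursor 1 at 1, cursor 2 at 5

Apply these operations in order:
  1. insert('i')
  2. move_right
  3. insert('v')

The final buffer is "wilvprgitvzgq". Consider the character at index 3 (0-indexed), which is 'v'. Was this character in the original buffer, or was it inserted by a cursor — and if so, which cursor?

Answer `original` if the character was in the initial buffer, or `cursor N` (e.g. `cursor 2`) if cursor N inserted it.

Answer: cursor 1

Derivation:
After op 1 (insert('i')): buffer="wilprgitzgq" (len 11), cursors c1@2 c2@7, authorship .1....2....
After op 2 (move_right): buffer="wilprgitzgq" (len 11), cursors c1@3 c2@8, authorship .1....2....
After op 3 (insert('v')): buffer="wilvprgitvzgq" (len 13), cursors c1@4 c2@10, authorship .1.1...2.2...
Authorship (.=original, N=cursor N): . 1 . 1 . . . 2 . 2 . . .
Index 3: author = 1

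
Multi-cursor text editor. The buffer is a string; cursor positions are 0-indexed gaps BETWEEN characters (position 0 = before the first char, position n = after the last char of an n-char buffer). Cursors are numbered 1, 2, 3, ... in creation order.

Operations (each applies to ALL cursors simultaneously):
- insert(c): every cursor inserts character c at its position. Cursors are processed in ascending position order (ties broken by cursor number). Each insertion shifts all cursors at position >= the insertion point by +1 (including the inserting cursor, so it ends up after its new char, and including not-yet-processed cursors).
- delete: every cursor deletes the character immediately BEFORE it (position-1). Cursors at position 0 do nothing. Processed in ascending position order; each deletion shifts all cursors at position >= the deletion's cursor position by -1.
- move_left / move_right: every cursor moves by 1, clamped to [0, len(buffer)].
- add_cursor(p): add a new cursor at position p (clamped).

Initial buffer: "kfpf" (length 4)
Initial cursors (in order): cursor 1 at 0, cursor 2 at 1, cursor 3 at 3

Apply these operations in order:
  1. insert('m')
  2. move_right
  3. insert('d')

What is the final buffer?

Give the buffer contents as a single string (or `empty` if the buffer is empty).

Answer: mkdmfdpmfd

Derivation:
After op 1 (insert('m')): buffer="mkmfpmf" (len 7), cursors c1@1 c2@3 c3@6, authorship 1.2..3.
After op 2 (move_right): buffer="mkmfpmf" (len 7), cursors c1@2 c2@4 c3@7, authorship 1.2..3.
After op 3 (insert('d')): buffer="mkdmfdpmfd" (len 10), cursors c1@3 c2@6 c3@10, authorship 1.12.2.3.3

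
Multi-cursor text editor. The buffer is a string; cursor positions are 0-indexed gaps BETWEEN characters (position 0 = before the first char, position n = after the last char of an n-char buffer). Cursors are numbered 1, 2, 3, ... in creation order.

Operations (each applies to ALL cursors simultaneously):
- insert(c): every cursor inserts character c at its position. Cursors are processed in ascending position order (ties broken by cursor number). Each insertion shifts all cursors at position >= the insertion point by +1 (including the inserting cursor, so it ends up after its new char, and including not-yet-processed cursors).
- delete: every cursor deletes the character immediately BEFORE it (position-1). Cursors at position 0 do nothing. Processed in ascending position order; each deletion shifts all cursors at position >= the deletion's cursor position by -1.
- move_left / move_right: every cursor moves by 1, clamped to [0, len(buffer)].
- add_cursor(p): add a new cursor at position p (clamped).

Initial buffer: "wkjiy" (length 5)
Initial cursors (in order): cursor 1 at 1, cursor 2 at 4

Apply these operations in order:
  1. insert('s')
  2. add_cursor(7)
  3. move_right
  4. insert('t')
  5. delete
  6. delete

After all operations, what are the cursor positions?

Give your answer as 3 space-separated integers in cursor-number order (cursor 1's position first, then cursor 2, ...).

Answer: 2 4 4

Derivation:
After op 1 (insert('s')): buffer="wskjisy" (len 7), cursors c1@2 c2@6, authorship .1...2.
After op 2 (add_cursor(7)): buffer="wskjisy" (len 7), cursors c1@2 c2@6 c3@7, authorship .1...2.
After op 3 (move_right): buffer="wskjisy" (len 7), cursors c1@3 c2@7 c3@7, authorship .1...2.
After op 4 (insert('t')): buffer="wsktjisytt" (len 10), cursors c1@4 c2@10 c3@10, authorship .1.1..2.23
After op 5 (delete): buffer="wskjisy" (len 7), cursors c1@3 c2@7 c3@7, authorship .1...2.
After op 6 (delete): buffer="wsji" (len 4), cursors c1@2 c2@4 c3@4, authorship .1..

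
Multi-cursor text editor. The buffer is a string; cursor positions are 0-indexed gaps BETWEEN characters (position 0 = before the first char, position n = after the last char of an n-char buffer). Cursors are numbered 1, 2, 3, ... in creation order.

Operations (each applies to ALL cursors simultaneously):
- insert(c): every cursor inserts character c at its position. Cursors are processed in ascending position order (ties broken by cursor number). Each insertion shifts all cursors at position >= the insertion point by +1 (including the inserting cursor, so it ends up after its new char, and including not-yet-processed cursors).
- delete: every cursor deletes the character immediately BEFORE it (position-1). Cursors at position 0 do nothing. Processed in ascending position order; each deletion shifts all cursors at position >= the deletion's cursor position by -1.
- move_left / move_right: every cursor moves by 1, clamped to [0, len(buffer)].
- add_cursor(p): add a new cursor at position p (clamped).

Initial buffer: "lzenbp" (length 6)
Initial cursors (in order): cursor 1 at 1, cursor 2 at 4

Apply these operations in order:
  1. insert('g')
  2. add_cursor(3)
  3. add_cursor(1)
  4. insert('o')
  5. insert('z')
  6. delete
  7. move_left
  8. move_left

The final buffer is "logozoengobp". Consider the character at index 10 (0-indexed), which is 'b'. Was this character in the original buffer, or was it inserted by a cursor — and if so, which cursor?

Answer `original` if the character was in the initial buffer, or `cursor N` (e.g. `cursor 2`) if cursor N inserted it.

After op 1 (insert('g')): buffer="lgzengbp" (len 8), cursors c1@2 c2@6, authorship .1...2..
After op 2 (add_cursor(3)): buffer="lgzengbp" (len 8), cursors c1@2 c3@3 c2@6, authorship .1...2..
After op 3 (add_cursor(1)): buffer="lgzengbp" (len 8), cursors c4@1 c1@2 c3@3 c2@6, authorship .1...2..
After op 4 (insert('o')): buffer="logozoengobp" (len 12), cursors c4@2 c1@4 c3@6 c2@10, authorship .411.3..22..
After op 5 (insert('z')): buffer="lozgozzozengozbp" (len 16), cursors c4@3 c1@6 c3@9 c2@14, authorship .44111.33..222..
After op 6 (delete): buffer="logozoengobp" (len 12), cursors c4@2 c1@4 c3@6 c2@10, authorship .411.3..22..
After op 7 (move_left): buffer="logozoengobp" (len 12), cursors c4@1 c1@3 c3@5 c2@9, authorship .411.3..22..
After op 8 (move_left): buffer="logozoengobp" (len 12), cursors c4@0 c1@2 c3@4 c2@8, authorship .411.3..22..
Authorship (.=original, N=cursor N): . 4 1 1 . 3 . . 2 2 . .
Index 10: author = original

Answer: original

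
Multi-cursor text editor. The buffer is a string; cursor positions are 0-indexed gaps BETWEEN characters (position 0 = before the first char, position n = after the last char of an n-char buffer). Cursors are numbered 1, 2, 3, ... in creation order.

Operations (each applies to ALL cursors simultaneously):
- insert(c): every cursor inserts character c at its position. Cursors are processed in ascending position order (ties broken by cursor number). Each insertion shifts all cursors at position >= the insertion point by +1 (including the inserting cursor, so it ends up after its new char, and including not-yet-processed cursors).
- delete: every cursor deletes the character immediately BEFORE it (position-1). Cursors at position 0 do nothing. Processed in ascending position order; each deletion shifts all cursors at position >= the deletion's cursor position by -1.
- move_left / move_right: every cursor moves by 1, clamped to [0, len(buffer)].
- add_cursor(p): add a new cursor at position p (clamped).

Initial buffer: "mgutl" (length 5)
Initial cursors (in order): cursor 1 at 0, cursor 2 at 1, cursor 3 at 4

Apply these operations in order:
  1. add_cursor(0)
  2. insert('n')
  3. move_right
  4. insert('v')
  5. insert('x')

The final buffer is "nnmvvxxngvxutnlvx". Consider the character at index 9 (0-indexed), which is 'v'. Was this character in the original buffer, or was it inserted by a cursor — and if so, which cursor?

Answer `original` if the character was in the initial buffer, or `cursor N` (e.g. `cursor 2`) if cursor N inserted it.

Answer: cursor 2

Derivation:
After op 1 (add_cursor(0)): buffer="mgutl" (len 5), cursors c1@0 c4@0 c2@1 c3@4, authorship .....
After op 2 (insert('n')): buffer="nnmngutnl" (len 9), cursors c1@2 c4@2 c2@4 c3@8, authorship 14.2...3.
After op 3 (move_right): buffer="nnmngutnl" (len 9), cursors c1@3 c4@3 c2@5 c3@9, authorship 14.2...3.
After op 4 (insert('v')): buffer="nnmvvngvutnlv" (len 13), cursors c1@5 c4@5 c2@8 c3@13, authorship 14.142.2..3.3
After op 5 (insert('x')): buffer="nnmvvxxngvxutnlvx" (len 17), cursors c1@7 c4@7 c2@11 c3@17, authorship 14.14142.22..3.33
Authorship (.=original, N=cursor N): 1 4 . 1 4 1 4 2 . 2 2 . . 3 . 3 3
Index 9: author = 2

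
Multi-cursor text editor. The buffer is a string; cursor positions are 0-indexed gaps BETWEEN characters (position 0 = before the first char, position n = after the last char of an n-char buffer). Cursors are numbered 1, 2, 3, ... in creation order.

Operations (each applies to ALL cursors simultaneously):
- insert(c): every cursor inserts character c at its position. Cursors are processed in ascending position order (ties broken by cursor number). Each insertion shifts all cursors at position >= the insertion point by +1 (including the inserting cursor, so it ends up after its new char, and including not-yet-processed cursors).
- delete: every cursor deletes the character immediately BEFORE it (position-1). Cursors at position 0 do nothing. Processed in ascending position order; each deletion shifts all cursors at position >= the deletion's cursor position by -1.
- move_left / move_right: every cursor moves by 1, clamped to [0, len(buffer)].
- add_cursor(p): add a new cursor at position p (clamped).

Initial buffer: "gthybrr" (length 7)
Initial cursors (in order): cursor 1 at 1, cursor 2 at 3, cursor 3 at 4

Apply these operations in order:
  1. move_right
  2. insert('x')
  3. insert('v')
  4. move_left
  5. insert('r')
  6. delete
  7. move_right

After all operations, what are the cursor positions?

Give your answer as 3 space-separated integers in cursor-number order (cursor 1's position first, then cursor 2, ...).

Answer: 4 8 11

Derivation:
After op 1 (move_right): buffer="gthybrr" (len 7), cursors c1@2 c2@4 c3@5, authorship .......
After op 2 (insert('x')): buffer="gtxhyxbxrr" (len 10), cursors c1@3 c2@6 c3@8, authorship ..1..2.3..
After op 3 (insert('v')): buffer="gtxvhyxvbxvrr" (len 13), cursors c1@4 c2@8 c3@11, authorship ..11..22.33..
After op 4 (move_left): buffer="gtxvhyxvbxvrr" (len 13), cursors c1@3 c2@7 c3@10, authorship ..11..22.33..
After op 5 (insert('r')): buffer="gtxrvhyxrvbxrvrr" (len 16), cursors c1@4 c2@9 c3@13, authorship ..111..222.333..
After op 6 (delete): buffer="gtxvhyxvbxvrr" (len 13), cursors c1@3 c2@7 c3@10, authorship ..11..22.33..
After op 7 (move_right): buffer="gtxvhyxvbxvrr" (len 13), cursors c1@4 c2@8 c3@11, authorship ..11..22.33..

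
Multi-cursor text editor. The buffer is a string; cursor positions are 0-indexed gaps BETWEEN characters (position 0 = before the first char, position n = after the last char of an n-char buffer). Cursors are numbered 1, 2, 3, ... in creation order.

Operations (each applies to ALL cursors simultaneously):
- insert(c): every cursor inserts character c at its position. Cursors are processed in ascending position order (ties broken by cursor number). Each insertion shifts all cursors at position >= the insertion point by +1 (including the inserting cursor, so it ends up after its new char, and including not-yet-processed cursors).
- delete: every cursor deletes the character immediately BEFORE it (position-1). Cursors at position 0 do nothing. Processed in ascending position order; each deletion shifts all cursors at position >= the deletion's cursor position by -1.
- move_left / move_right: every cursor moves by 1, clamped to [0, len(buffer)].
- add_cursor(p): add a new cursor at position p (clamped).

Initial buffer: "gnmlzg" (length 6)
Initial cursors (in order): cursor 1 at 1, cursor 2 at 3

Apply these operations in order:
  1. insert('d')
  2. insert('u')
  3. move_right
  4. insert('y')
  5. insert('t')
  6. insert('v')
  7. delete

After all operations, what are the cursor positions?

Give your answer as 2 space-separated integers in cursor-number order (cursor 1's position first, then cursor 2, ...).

After op 1 (insert('d')): buffer="gdnmdlzg" (len 8), cursors c1@2 c2@5, authorship .1..2...
After op 2 (insert('u')): buffer="gdunmdulzg" (len 10), cursors c1@3 c2@7, authorship .11..22...
After op 3 (move_right): buffer="gdunmdulzg" (len 10), cursors c1@4 c2@8, authorship .11..22...
After op 4 (insert('y')): buffer="gdunymdulyzg" (len 12), cursors c1@5 c2@10, authorship .11.1.22.2..
After op 5 (insert('t')): buffer="gdunytmdulytzg" (len 14), cursors c1@6 c2@12, authorship .11.11.22.22..
After op 6 (insert('v')): buffer="gdunytvmdulytvzg" (len 16), cursors c1@7 c2@14, authorship .11.111.22.222..
After op 7 (delete): buffer="gdunytmdulytzg" (len 14), cursors c1@6 c2@12, authorship .11.11.22.22..

Answer: 6 12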